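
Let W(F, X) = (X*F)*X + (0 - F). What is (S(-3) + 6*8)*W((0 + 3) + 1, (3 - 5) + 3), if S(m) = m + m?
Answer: 0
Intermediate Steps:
S(m) = 2*m
W(F, X) = -F + F*X² (W(F, X) = (F*X)*X - F = F*X² - F = -F + F*X²)
(S(-3) + 6*8)*W((0 + 3) + 1, (3 - 5) + 3) = (2*(-3) + 6*8)*(((0 + 3) + 1)*(-1 + ((3 - 5) + 3)²)) = (-6 + 48)*((3 + 1)*(-1 + (-2 + 3)²)) = 42*(4*(-1 + 1²)) = 42*(4*(-1 + 1)) = 42*(4*0) = 42*0 = 0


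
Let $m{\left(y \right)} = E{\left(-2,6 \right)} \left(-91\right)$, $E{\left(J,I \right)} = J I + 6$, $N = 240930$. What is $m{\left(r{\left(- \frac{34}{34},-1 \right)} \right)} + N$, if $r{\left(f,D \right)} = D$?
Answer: $241476$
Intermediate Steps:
$E{\left(J,I \right)} = 6 + I J$ ($E{\left(J,I \right)} = I J + 6 = 6 + I J$)
$m{\left(y \right)} = 546$ ($m{\left(y \right)} = \left(6 + 6 \left(-2\right)\right) \left(-91\right) = \left(6 - 12\right) \left(-91\right) = \left(-6\right) \left(-91\right) = 546$)
$m{\left(r{\left(- \frac{34}{34},-1 \right)} \right)} + N = 546 + 240930 = 241476$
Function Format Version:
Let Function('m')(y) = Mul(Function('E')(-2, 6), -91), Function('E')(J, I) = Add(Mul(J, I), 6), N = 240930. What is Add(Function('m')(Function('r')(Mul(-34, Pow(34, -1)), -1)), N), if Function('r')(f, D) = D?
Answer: 241476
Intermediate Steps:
Function('E')(J, I) = Add(6, Mul(I, J)) (Function('E')(J, I) = Add(Mul(I, J), 6) = Add(6, Mul(I, J)))
Function('m')(y) = 546 (Function('m')(y) = Mul(Add(6, Mul(6, -2)), -91) = Mul(Add(6, -12), -91) = Mul(-6, -91) = 546)
Add(Function('m')(Function('r')(Mul(-34, Pow(34, -1)), -1)), N) = Add(546, 240930) = 241476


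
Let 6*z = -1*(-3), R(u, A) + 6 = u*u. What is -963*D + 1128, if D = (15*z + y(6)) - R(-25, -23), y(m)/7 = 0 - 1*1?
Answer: 1193487/2 ≈ 5.9674e+5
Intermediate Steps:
R(u, A) = -6 + u² (R(u, A) = -6 + u*u = -6 + u²)
z = ½ (z = (-1*(-3))/6 = (⅙)*3 = ½ ≈ 0.50000)
y(m) = -7 (y(m) = 7*(0 - 1*1) = 7*(0 - 1) = 7*(-1) = -7)
D = -1237/2 (D = (15*(½) - 7) - (-6 + (-25)²) = (15/2 - 7) - (-6 + 625) = ½ - 1*619 = ½ - 619 = -1237/2 ≈ -618.50)
-963*D + 1128 = -963*(-1237/2) + 1128 = 1191231/2 + 1128 = 1193487/2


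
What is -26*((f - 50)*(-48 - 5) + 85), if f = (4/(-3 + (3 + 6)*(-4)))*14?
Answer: -219266/3 ≈ -73089.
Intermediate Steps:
f = -56/39 (f = (4/(-3 + 9*(-4)))*14 = (4/(-3 - 36))*14 = (4/(-39))*14 = (4*(-1/39))*14 = -4/39*14 = -56/39 ≈ -1.4359)
-26*((f - 50)*(-48 - 5) + 85) = -26*((-56/39 - 50)*(-48 - 5) + 85) = -26*(-2006/39*(-53) + 85) = -26*(106318/39 + 85) = -26*109633/39 = -219266/3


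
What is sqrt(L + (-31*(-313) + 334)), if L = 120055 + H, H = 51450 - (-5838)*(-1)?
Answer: 2*sqrt(43926) ≈ 419.17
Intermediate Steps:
H = 45612 (H = 51450 - 1*5838 = 51450 - 5838 = 45612)
L = 165667 (L = 120055 + 45612 = 165667)
sqrt(L + (-31*(-313) + 334)) = sqrt(165667 + (-31*(-313) + 334)) = sqrt(165667 + (9703 + 334)) = sqrt(165667 + 10037) = sqrt(175704) = 2*sqrt(43926)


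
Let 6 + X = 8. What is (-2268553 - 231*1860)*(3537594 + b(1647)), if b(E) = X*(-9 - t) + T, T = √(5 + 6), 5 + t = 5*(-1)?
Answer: -9545187515948 - 2698213*√11 ≈ -9.5452e+12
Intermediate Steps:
X = 2 (X = -6 + 8 = 2)
t = -10 (t = -5 + 5*(-1) = -5 - 5 = -10)
T = √11 ≈ 3.3166
b(E) = 2 + √11 (b(E) = 2*(-9 - 1*(-10)) + √11 = 2*(-9 + 10) + √11 = 2*1 + √11 = 2 + √11)
(-2268553 - 231*1860)*(3537594 + b(1647)) = (-2268553 - 231*1860)*(3537594 + (2 + √11)) = (-2268553 - 429660)*(3537596 + √11) = -2698213*(3537596 + √11) = -9545187515948 - 2698213*√11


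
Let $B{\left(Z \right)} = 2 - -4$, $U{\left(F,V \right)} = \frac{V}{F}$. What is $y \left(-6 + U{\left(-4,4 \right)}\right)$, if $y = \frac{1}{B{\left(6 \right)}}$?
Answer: $- \frac{7}{6} \approx -1.1667$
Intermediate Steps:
$B{\left(Z \right)} = 6$ ($B{\left(Z \right)} = 2 + 4 = 6$)
$y = \frac{1}{6} \approx 0.16667$
$y \left(-6 + U{\left(-4,4 \right)}\right) = \frac{-6 + \frac{4}{-4}}{6} = \frac{-6 + 4 \left(- \frac{1}{4}\right)}{6} = \frac{-6 - 1}{6} = \frac{1}{6} \left(-7\right) = - \frac{7}{6}$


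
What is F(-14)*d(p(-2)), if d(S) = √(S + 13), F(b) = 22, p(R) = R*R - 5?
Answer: 44*√3 ≈ 76.210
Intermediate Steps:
p(R) = -5 + R² (p(R) = R² - 5 = -5 + R²)
d(S) = √(13 + S)
F(-14)*d(p(-2)) = 22*√(13 + (-5 + (-2)²)) = 22*√(13 + (-5 + 4)) = 22*√(13 - 1) = 22*√12 = 22*(2*√3) = 44*√3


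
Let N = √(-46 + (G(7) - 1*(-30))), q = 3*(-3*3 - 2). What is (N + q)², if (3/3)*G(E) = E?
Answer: 1080 - 198*I ≈ 1080.0 - 198.0*I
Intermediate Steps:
G(E) = E
q = -33 (q = 3*(-9 - 2) = 3*(-11) = -33)
N = 3*I (N = √(-46 + (7 - 1*(-30))) = √(-46 + (7 + 30)) = √(-46 + 37) = √(-9) = 3*I ≈ 3.0*I)
(N + q)² = (3*I - 33)² = (-33 + 3*I)²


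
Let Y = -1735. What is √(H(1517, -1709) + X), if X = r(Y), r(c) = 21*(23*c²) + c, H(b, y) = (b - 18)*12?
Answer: 4*√90872183 ≈ 38131.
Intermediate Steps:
H(b, y) = -216 + 12*b (H(b, y) = (-18 + b)*12 = -216 + 12*b)
r(c) = c + 483*c² (r(c) = 483*c² + c = c + 483*c²)
X = 1453936940 (X = -1735*(1 + 483*(-1735)) = -1735*(1 - 838005) = -1735*(-838004) = 1453936940)
√(H(1517, -1709) + X) = √((-216 + 12*1517) + 1453936940) = √((-216 + 18204) + 1453936940) = √(17988 + 1453936940) = √1453954928 = 4*√90872183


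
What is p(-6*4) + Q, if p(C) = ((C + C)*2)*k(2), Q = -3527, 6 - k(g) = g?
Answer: -3911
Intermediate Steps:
k(g) = 6 - g
p(C) = 16*C (p(C) = ((C + C)*2)*(6 - 1*2) = ((2*C)*2)*(6 - 2) = (4*C)*4 = 16*C)
p(-6*4) + Q = 16*(-6*4) - 3527 = 16*(-24) - 3527 = -384 - 3527 = -3911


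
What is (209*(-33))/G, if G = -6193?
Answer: 627/563 ≈ 1.1137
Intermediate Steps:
(209*(-33))/G = (209*(-33))/(-6193) = -6897*(-1/6193) = 627/563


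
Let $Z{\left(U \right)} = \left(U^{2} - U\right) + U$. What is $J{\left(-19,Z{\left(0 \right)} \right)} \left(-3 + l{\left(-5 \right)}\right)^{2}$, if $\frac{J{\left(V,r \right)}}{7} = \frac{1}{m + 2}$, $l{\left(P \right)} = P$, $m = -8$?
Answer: $- \frac{224}{3} \approx -74.667$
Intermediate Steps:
$Z{\left(U \right)} = U^{2}$
$J{\left(V,r \right)} = - \frac{7}{6}$ ($J{\left(V,r \right)} = \frac{7}{-8 + 2} = \frac{7}{-6} = 7 \left(- \frac{1}{6}\right) = - \frac{7}{6}$)
$J{\left(-19,Z{\left(0 \right)} \right)} \left(-3 + l{\left(-5 \right)}\right)^{2} = - \frac{7 \left(-3 - 5\right)^{2}}{6} = - \frac{7 \left(-8\right)^{2}}{6} = \left(- \frac{7}{6}\right) 64 = - \frac{224}{3}$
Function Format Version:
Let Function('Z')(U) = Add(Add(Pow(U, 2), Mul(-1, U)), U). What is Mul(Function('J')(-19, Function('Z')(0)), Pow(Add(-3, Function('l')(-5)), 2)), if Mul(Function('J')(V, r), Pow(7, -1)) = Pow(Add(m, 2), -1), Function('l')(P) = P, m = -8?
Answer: Rational(-224, 3) ≈ -74.667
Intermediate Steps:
Function('Z')(U) = Pow(U, 2)
Function('J')(V, r) = Rational(-7, 6) (Function('J')(V, r) = Mul(7, Pow(Add(-8, 2), -1)) = Mul(7, Pow(-6, -1)) = Mul(7, Rational(-1, 6)) = Rational(-7, 6))
Mul(Function('J')(-19, Function('Z')(0)), Pow(Add(-3, Function('l')(-5)), 2)) = Mul(Rational(-7, 6), Pow(Add(-3, -5), 2)) = Mul(Rational(-7, 6), Pow(-8, 2)) = Mul(Rational(-7, 6), 64) = Rational(-224, 3)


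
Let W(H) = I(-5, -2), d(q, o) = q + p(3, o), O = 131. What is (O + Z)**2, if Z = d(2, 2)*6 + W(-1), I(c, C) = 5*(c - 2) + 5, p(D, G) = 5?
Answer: 20449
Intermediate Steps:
d(q, o) = 5 + q (d(q, o) = q + 5 = 5 + q)
I(c, C) = -5 + 5*c (I(c, C) = 5*(-2 + c) + 5 = (-10 + 5*c) + 5 = -5 + 5*c)
W(H) = -30 (W(H) = -5 + 5*(-5) = -5 - 25 = -30)
Z = 12 (Z = (5 + 2)*6 - 30 = 7*6 - 30 = 42 - 30 = 12)
(O + Z)**2 = (131 + 12)**2 = 143**2 = 20449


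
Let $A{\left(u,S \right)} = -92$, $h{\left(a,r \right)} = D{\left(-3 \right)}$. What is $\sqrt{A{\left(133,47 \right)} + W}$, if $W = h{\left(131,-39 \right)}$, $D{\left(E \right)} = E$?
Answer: $i \sqrt{95} \approx 9.7468 i$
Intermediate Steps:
$h{\left(a,r \right)} = -3$
$W = -3$
$\sqrt{A{\left(133,47 \right)} + W} = \sqrt{-92 - 3} = \sqrt{-95} = i \sqrt{95}$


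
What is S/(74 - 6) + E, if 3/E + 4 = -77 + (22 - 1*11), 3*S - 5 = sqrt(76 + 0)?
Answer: -131/7140 + sqrt(19)/102 ≈ 0.024387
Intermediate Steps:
S = 5/3 + 2*sqrt(19)/3 (S = 5/3 + sqrt(76 + 0)/3 = 5/3 + sqrt(76)/3 = 5/3 + (2*sqrt(19))/3 = 5/3 + 2*sqrt(19)/3 ≈ 4.5726)
E = -3/70 (E = 3/(-4 + (-77 + (22 - 1*11))) = 3/(-4 + (-77 + (22 - 11))) = 3/(-4 + (-77 + 11)) = 3/(-4 - 66) = 3/(-70) = 3*(-1/70) = -3/70 ≈ -0.042857)
S/(74 - 6) + E = (5/3 + 2*sqrt(19)/3)/(74 - 6) - 3/70 = (5/3 + 2*sqrt(19)/3)/68 - 3/70 = (5/204 + sqrt(19)/102) - 3/70 = -131/7140 + sqrt(19)/102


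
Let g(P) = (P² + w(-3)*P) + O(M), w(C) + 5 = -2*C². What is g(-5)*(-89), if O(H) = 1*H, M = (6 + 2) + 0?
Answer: -13172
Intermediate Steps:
w(C) = -5 - 2*C²
M = 8 (M = 8 + 0 = 8)
O(H) = H
g(P) = 8 + P² - 23*P (g(P) = (P² + (-5 - 2*(-3)²)*P) + 8 = (P² + (-5 - 2*9)*P) + 8 = (P² + (-5 - 18)*P) + 8 = (P² - 23*P) + 8 = 8 + P² - 23*P)
g(-5)*(-89) = (8 + (-5)² - 23*(-5))*(-89) = (8 + 25 + 115)*(-89) = 148*(-89) = -13172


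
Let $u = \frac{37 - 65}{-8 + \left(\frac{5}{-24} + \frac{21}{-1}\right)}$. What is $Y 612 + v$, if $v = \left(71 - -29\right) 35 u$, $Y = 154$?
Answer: $\frac{68419848}{701} \approx 97603.0$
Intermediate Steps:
$u = \frac{672}{701}$ ($u = - \frac{28}{-8 + \left(5 \left(- \frac{1}{24}\right) + 21 \left(-1\right)\right)} = - \frac{28}{-8 - \frac{509}{24}} = - \frac{28}{- \frac{701}{24}} = \left(-28\right) \left(- \frac{24}{701}\right) = \frac{672}{701} \approx 0.95863$)
$v = \frac{2352000}{701}$ ($v = \left(71 - -29\right) 35 \cdot \frac{672}{701} = \left(71 + 29\right) 35 \cdot \frac{672}{701} = 100 \cdot 35 \cdot \frac{672}{701} = 3500 \cdot \frac{672}{701} = \frac{2352000}{701} \approx 3355.2$)
$Y 612 + v = 154 \cdot 612 + \frac{2352000}{701} = 94248 + \frac{2352000}{701} = \frac{68419848}{701}$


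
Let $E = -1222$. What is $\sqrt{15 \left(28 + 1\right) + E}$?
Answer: $i \sqrt{787} \approx 28.054 i$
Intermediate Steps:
$\sqrt{15 \left(28 + 1\right) + E} = \sqrt{15 \left(28 + 1\right) - 1222} = \sqrt{15 \cdot 29 - 1222} = \sqrt{435 - 1222} = \sqrt{-787} = i \sqrt{787}$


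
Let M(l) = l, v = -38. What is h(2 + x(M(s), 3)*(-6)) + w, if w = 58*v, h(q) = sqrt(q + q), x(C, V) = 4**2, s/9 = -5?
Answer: -2204 + 2*I*sqrt(47) ≈ -2204.0 + 13.711*I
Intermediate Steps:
s = -45 (s = 9*(-5) = -45)
x(C, V) = 16
h(q) = sqrt(2)*sqrt(q) (h(q) = sqrt(2*q) = sqrt(2)*sqrt(q))
w = -2204 (w = 58*(-38) = -2204)
h(2 + x(M(s), 3)*(-6)) + w = sqrt(2)*sqrt(2 + 16*(-6)) - 2204 = sqrt(2)*sqrt(2 - 96) - 2204 = sqrt(2)*sqrt(-94) - 2204 = sqrt(2)*(I*sqrt(94)) - 2204 = 2*I*sqrt(47) - 2204 = -2204 + 2*I*sqrt(47)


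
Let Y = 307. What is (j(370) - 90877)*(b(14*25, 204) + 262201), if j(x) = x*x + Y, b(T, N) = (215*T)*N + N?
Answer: 723369053650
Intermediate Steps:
b(T, N) = N + 215*N*T (b(T, N) = 215*N*T + N = N + 215*N*T)
j(x) = 307 + x² (j(x) = x*x + 307 = x² + 307 = 307 + x²)
(j(370) - 90877)*(b(14*25, 204) + 262201) = ((307 + 370²) - 90877)*(204*(1 + 215*(14*25)) + 262201) = ((307 + 136900) - 90877)*(204*(1 + 215*350) + 262201) = (137207 - 90877)*(204*(1 + 75250) + 262201) = 46330*(204*75251 + 262201) = 46330*(15351204 + 262201) = 46330*15613405 = 723369053650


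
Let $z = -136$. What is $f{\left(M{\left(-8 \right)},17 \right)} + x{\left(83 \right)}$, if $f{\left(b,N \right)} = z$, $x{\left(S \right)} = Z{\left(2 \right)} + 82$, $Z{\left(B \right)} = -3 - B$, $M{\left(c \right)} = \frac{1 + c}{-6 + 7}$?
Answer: $-59$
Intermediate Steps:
$M{\left(c \right)} = 1 + c$ ($M{\left(c \right)} = \frac{1 + c}{1} = \left(1 + c\right) 1 = 1 + c$)
$x{\left(S \right)} = 77$ ($x{\left(S \right)} = \left(-3 - 2\right) + 82 = -5 + 82 = 77$)
$f{\left(b,N \right)} = -136$
$f{\left(M{\left(-8 \right)},17 \right)} + x{\left(83 \right)} = -136 + 77 = -59$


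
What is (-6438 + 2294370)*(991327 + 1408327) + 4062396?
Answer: 5490249237924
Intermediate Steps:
(-6438 + 2294370)*(991327 + 1408327) + 4062396 = 2287932*2399654 + 4062396 = 5490245175528 + 4062396 = 5490249237924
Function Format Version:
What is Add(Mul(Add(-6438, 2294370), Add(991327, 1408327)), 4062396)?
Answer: 5490249237924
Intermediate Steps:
Add(Mul(Add(-6438, 2294370), Add(991327, 1408327)), 4062396) = Add(Mul(2287932, 2399654), 4062396) = Add(5490245175528, 4062396) = 5490249237924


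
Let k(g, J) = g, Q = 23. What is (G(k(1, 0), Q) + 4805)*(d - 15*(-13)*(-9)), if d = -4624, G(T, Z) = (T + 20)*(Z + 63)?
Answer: -42171569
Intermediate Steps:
G(T, Z) = (20 + T)*(63 + Z)
(G(k(1, 0), Q) + 4805)*(d - 15*(-13)*(-9)) = ((1260 + 20*23 + 63*1 + 1*23) + 4805)*(-4624 - 15*(-13)*(-9)) = ((1260 + 460 + 63 + 23) + 4805)*(-4624 + 195*(-9)) = (1806 + 4805)*(-4624 - 1755) = 6611*(-6379) = -42171569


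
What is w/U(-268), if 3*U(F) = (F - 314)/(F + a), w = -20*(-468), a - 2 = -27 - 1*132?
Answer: 1989000/97 ≈ 20505.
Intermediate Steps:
a = -157 (a = 2 + (-27 - 1*132) = 2 + (-27 - 132) = 2 - 159 = -157)
w = 9360
U(F) = (-314 + F)/(3*(-157 + F)) (U(F) = ((F - 314)/(F - 157))/3 = ((-314 + F)/(-157 + F))/3 = (-314 + F)/(3*(-157 + F)))
w/U(-268) = 9360/(((-314 - 268)/(3*(-157 - 268)))) = 9360/(((1/3)*(-582)/(-425))) = 9360/(((1/3)*(-1/425)*(-582))) = 9360/(194/425) = 9360*(425/194) = 1989000/97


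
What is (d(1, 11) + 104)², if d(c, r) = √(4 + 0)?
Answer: 11236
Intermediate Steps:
d(c, r) = 2 (d(c, r) = √4 = 2)
(d(1, 11) + 104)² = (2 + 104)² = 106² = 11236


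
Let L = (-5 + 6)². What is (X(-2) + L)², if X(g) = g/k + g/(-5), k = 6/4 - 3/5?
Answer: 1369/2025 ≈ 0.67605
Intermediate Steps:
k = 9/10 (k = 6*(¼) - 3*⅕ = 3/2 - ⅗ = 9/10 ≈ 0.90000)
L = 1 (L = 1² = 1)
X(g) = 41*g/45 (X(g) = g/(9/10) + g/(-5) = g*(10/9) + g*(-⅕) = 10*g/9 - g/5 = 41*g/45)
(X(-2) + L)² = ((41/45)*(-2) + 1)² = (-82/45 + 1)² = (-37/45)² = 1369/2025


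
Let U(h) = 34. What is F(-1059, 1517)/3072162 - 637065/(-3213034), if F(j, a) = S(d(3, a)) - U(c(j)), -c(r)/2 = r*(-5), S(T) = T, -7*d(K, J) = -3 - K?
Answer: 56609184991/285523664118 ≈ 0.19826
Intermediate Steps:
d(K, J) = 3/7 + K/7 (d(K, J) = -(-3 - K)/7 = 3/7 + K/7)
c(r) = 10*r (c(r) = -2*r*(-5) = -(-10)*r = 10*r)
F(j, a) = -232/7 (F(j, a) = (3/7 + (⅐)*3) - 1*34 = (3/7 + 3/7) - 34 = 6/7 - 34 = -232/7)
F(-1059, 1517)/3072162 - 637065/(-3213034) = -232/7/3072162 - 637065/(-3213034) = -232/7*1/3072162 - 637065*(-1/3213034) = -116/10752567 + 5265/26554 = 56609184991/285523664118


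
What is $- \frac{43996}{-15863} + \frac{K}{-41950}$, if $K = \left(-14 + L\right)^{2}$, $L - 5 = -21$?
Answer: $\frac{36627110}{13309057} \approx 2.752$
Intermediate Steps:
$L = -16$ ($L = 5 - 21 = -16$)
$K = 900$ ($K = \left(-14 - 16\right)^{2} = \left(-30\right)^{2} = 900$)
$- \frac{43996}{-15863} + \frac{K}{-41950} = - \frac{43996}{-15863} + \frac{900}{-41950} = \left(-43996\right) \left(- \frac{1}{15863}\right) + 900 \left(- \frac{1}{41950}\right) = \frac{43996}{15863} - \frac{18}{839} = \frac{36627110}{13309057}$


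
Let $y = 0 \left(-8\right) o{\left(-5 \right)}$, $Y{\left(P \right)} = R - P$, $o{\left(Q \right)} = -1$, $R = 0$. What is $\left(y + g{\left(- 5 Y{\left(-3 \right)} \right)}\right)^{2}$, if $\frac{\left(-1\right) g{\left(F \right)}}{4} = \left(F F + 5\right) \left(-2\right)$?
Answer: $3385600$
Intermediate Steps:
$Y{\left(P \right)} = - P$ ($Y{\left(P \right)} = 0 - P = - P$)
$y = 0$ ($y = 0 \left(-8\right) \left(-1\right) = 0 \left(-1\right) = 0$)
$g{\left(F \right)} = 40 + 8 F^{2}$ ($g{\left(F \right)} = - 4 \left(F F + 5\right) \left(-2\right) = - 4 \left(F^{2} + 5\right) \left(-2\right) = - 4 \left(5 + F^{2}\right) \left(-2\right) = - 4 \left(-10 - 2 F^{2}\right) = 40 + 8 F^{2}$)
$\left(y + g{\left(- 5 Y{\left(-3 \right)} \right)}\right)^{2} = \left(0 + \left(40 + 8 \left(- 5 \left(\left(-1\right) \left(-3\right)\right)\right)^{2}\right)\right)^{2} = \left(0 + \left(40 + 8 \left(\left(-5\right) 3\right)^{2}\right)\right)^{2} = \left(0 + \left(40 + 8 \left(-15\right)^{2}\right)\right)^{2} = \left(0 + \left(40 + 8 \cdot 225\right)\right)^{2} = \left(0 + \left(40 + 1800\right)\right)^{2} = \left(0 + 1840\right)^{2} = 1840^{2} = 3385600$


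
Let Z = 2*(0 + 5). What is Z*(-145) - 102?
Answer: -1552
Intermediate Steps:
Z = 10 (Z = 2*5 = 10)
Z*(-145) - 102 = 10*(-145) - 102 = -1450 - 102 = -1552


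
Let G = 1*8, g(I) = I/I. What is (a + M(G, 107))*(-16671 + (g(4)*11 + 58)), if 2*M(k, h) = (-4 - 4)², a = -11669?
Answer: 193197474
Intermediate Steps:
g(I) = 1
G = 8
M(k, h) = 32 (M(k, h) = (-4 - 4)²/2 = (½)*(-8)² = (½)*64 = 32)
(a + M(G, 107))*(-16671 + (g(4)*11 + 58)) = (-11669 + 32)*(-16671 + (1*11 + 58)) = -11637*(-16671 + (11 + 58)) = -11637*(-16671 + 69) = -11637*(-16602) = 193197474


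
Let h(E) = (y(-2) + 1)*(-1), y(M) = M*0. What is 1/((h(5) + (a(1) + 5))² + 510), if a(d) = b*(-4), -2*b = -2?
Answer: 1/510 ≈ 0.0019608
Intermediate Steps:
b = 1 (b = -½*(-2) = 1)
y(M) = 0
h(E) = -1 (h(E) = (0 + 1)*(-1) = 1*(-1) = -1)
a(d) = -4 (a(d) = 1*(-4) = -4)
1/((h(5) + (a(1) + 5))² + 510) = 1/((-1 + (-4 + 5))² + 510) = 1/((-1 + 1)² + 510) = 1/(0² + 510) = 1/(0 + 510) = 1/510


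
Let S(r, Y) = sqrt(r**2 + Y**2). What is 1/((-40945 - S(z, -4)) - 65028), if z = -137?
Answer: -105973/11230257944 + 17*sqrt(65)/11230257944 ≈ -9.4242e-6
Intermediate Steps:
S(r, Y) = sqrt(Y**2 + r**2)
1/((-40945 - S(z, -4)) - 65028) = 1/((-40945 - sqrt((-4)**2 + (-137)**2)) - 65028) = 1/((-40945 - sqrt(16 + 18769)) - 65028) = 1/((-40945 - sqrt(18785)) - 65028) = 1/((-40945 - 17*sqrt(65)) - 65028) = 1/(-105973 - 17*sqrt(65))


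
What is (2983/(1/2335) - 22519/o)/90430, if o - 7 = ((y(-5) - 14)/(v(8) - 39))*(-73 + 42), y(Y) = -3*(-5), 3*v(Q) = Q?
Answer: 5959846509/77408080 ≈ 76.993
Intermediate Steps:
v(Q) = Q/3
y(Y) = 15
o = 856/109 (o = 7 + ((15 - 14)/((⅓)*8 - 39))*(-73 + 42) = 7 + (1/(8/3 - 39))*(-31) = 7 + (1/(-109/3))*(-31) = 7 + (1*(-3/109))*(-31) = 7 - 3/109*(-31) = 7 + 93/109 = 856/109 ≈ 7.8532)
(2983/(1/2335) - 22519/o)/90430 = (2983/(1/2335) - 22519/856/109)/90430 = (2983/(1/2335) - 22519*109/856)*(1/90430) = (2983*2335 - 2454571/856)*(1/90430) = (6965305 - 2454571/856)*(1/90430) = (5959846509/856)*(1/90430) = 5959846509/77408080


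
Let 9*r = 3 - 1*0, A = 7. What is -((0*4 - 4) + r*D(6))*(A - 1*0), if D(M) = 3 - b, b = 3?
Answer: 28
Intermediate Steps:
D(M) = 0 (D(M) = 3 - 1*3 = 3 - 3 = 0)
r = ⅓ (r = (3 - 1*0)/9 = (3 + 0)/9 = (⅑)*3 = ⅓ ≈ 0.33333)
-((0*4 - 4) + r*D(6))*(A - 1*0) = -((0*4 - 4) + (⅓)*0)*(7 - 1*0) = -((0 - 4) + 0)*(7 + 0) = -(-4 + 0)*7 = -(-4)*7 = -1*(-28) = 28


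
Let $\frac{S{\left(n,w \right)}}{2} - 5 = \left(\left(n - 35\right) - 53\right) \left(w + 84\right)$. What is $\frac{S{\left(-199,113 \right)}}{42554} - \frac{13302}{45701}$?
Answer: $- \frac{2866686988}{972380177} \approx -2.9481$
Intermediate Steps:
$S{\left(n,w \right)} = 10 + 2 \left(-88 + n\right) \left(84 + w\right)$ ($S{\left(n,w \right)} = 10 + 2 \left(\left(n - 35\right) - 53\right) \left(w + 84\right) = 10 + 2 \left(\left(n - 35\right) - 53\right) \left(84 + w\right) = 10 + 2 \left(\left(-35 + n\right) - 53\right) \left(84 + w\right) = 10 + 2 \left(-88 + n\right) \left(84 + w\right)$)
$\frac{S{\left(-199,113 \right)}}{42554} - \frac{13302}{45701} = \frac{-14774 - 19888 + 168 \left(-199\right) + 2 \left(-199\right) 113}{42554} - \frac{13302}{45701} = \left(-14774 - 19888 - 33432 - 44974\right) \frac{1}{42554} - \frac{13302}{45701} = \left(-113068\right) \frac{1}{42554} - \frac{13302}{45701} = - \frac{56534}{21277} - \frac{13302}{45701} = - \frac{2866686988}{972380177}$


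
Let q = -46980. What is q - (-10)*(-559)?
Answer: -52570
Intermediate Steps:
q - (-10)*(-559) = -46980 - (-10)*(-559) = -46980 - 1*5590 = -46980 - 5590 = -52570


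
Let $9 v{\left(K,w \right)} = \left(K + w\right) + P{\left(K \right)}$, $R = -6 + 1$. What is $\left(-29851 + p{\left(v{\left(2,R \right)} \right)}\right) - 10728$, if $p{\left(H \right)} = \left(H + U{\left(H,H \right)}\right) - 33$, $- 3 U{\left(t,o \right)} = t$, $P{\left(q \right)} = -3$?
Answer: $- \frac{365512}{9} \approx -40612.0$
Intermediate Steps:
$U{\left(t,o \right)} = - \frac{t}{3}$
$R = -5$
$v{\left(K,w \right)} = - \frac{1}{3} + \frac{K}{9} + \frac{w}{9}$ ($v{\left(K,w \right)} = \frac{\left(K + w\right) - 3}{9} = \frac{-3 + K + w}{9} = - \frac{1}{3} + \frac{K}{9} + \frac{w}{9}$)
$p{\left(H \right)} = -33 + \frac{2 H}{3}$ ($p{\left(H \right)} = \left(H - \frac{H}{3}\right) - 33 = \frac{2 H}{3} - 33 = -33 + \frac{2 H}{3}$)
$\left(-29851 + p{\left(v{\left(2,R \right)} \right)}\right) - 10728 = \left(-29851 - \left(33 - \frac{2 \left(- \frac{1}{3} + \frac{1}{9} \cdot 2 + \frac{1}{9} \left(-5\right)\right)}{3}\right)\right) - 10728 = \left(-29851 - \left(33 - \frac{2 \left(- \frac{1}{3} + \frac{2}{9} - \frac{5}{9}\right)}{3}\right)\right) - 10728 = \left(-29851 + \left(-33 + \frac{2}{3} \left(- \frac{2}{3}\right)\right)\right) - 10728 = \left(-29851 - \frac{301}{9}\right) - 10728 = - \frac{268960}{9} - 10728 = - \frac{365512}{9}$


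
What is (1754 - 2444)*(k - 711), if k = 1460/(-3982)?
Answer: 977268390/1991 ≈ 4.9084e+5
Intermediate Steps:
k = -730/1991 (k = 1460*(-1/3982) = -730/1991 ≈ -0.36665)
(1754 - 2444)*(k - 711) = (1754 - 2444)*(-730/1991 - 711) = -690*(-1416331/1991) = 977268390/1991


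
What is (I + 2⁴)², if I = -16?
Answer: 0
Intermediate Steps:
(I + 2⁴)² = (-16 + 2⁴)² = (-16 + 16)² = 0² = 0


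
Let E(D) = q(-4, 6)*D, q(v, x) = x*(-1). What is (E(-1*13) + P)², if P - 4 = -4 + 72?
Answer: 22500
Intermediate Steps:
q(v, x) = -x
P = 72 (P = 4 + (-4 + 72) = 4 + 68 = 72)
E(D) = -6*D (E(D) = (-1*6)*D = -6*D)
(E(-1*13) + P)² = (-(-6)*13 + 72)² = (-6*(-13) + 72)² = (78 + 72)² = 150² = 22500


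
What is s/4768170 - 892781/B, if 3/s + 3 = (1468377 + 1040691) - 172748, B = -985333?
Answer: 3315180539997593363/3658855628666467790 ≈ 0.90607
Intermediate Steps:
s = 3/2336317 (s = 3/(-3 + ((1468377 + 1040691) - 172748)) = 3/(-3 + (2509068 - 172748)) = 3/(-3 + 2336320) = 3/2336317 ≈ 1.2841e-6)
s/4768170 - 892781/B = (3/2336317)/4768170 - 892781/(-985333) = (3/2336317)*(1/4768170) - 892781*(-1/985333) = 1/3713318876630 + 892781/985333 = 3315180539997593363/3658855628666467790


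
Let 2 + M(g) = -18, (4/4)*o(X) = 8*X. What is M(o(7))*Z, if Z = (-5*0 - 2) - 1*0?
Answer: 40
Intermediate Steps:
o(X) = 8*X
M(g) = -20 (M(g) = -2 - 18 = -20)
Z = -2 (Z = (0 - 2) + 0 = -2 + 0 = -2)
M(o(7))*Z = -20*(-2) = 40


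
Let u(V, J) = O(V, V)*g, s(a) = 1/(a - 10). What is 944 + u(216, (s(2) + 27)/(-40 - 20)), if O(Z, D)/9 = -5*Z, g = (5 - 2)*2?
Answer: -57376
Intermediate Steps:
g = 6 (g = 3*2 = 6)
O(Z, D) = -45*Z (O(Z, D) = 9*(-5*Z) = -45*Z)
s(a) = 1/(-10 + a)
u(V, J) = -270*V (u(V, J) = -45*V*6 = -270*V)
944 + u(216, (s(2) + 27)/(-40 - 20)) = 944 - 270*216 = 944 - 58320 = -57376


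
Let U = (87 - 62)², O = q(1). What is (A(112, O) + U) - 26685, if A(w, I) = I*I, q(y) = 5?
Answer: -26035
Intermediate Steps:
O = 5
A(w, I) = I²
U = 625 (U = 25² = 625)
(A(112, O) + U) - 26685 = (5² + 625) - 26685 = (25 + 625) - 26685 = 650 - 26685 = -26035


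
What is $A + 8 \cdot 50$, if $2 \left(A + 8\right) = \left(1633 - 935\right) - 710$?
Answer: $386$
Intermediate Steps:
$A = -14$ ($A = -8 + \frac{\left(1633 - 935\right) - 710}{2} = -8 + \frac{698 - 710}{2} = -8 + \frac{1}{2} \left(-12\right) = -8 - 6 = -14$)
$A + 8 \cdot 50 = -14 + 8 \cdot 50 = -14 + 400 = 386$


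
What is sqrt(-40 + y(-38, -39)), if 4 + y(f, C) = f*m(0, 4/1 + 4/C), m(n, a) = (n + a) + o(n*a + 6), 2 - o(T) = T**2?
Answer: 4*sqrt(104559)/39 ≈ 33.165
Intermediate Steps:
o(T) = 2 - T**2
m(n, a) = 2 + a + n - (6 + a*n)**2 (m(n, a) = (n + a) + (2 - (n*a + 6)**2) = (a + n) + (2 - (a*n + 6)**2) = (a + n) + (2 - (6 + a*n)**2) = 2 + a + n - (6 + a*n)**2)
y(f, C) = -4 + f*(-30 + 4/C) (y(f, C) = -4 + f*(2 + (4/1 + 4/C) + 0 - (6 + (4/1 + 4/C)*0)**2) = -4 + f*(2 + (4*1 + 4/C) + 0 - (6 + (4*1 + 4/C)*0)**2) = -4 + f*(2 + (4 + 4/C) + 0 - (6 + (4 + 4/C)*0)**2) = -4 + f*(2 + (4 + 4/C) + 0 - (6 + 0)**2) = -4 + f*(2 + (4 + 4/C) + 0 - 1*6**2) = -4 + f*(2 + (4 + 4/C) + 0 - 1*36) = -4 + f*(2 + (4 + 4/C) + 0 - 36) = -4 + f*(-30 + 4/C))
sqrt(-40 + y(-38, -39)) = sqrt(-40 + (-4 - 30*(-38) + 4*(-38)/(-39))) = sqrt(-40 + (-4 + 1140 + 4*(-38)*(-1/39))) = sqrt(-40 + (-4 + 1140 + 152/39)) = sqrt(-40 + 44456/39) = sqrt(42896/39) = 4*sqrt(104559)/39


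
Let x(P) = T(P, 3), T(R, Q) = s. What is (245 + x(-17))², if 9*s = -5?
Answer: 4840000/81 ≈ 59753.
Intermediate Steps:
s = -5/9 (s = (⅑)*(-5) = -5/9 ≈ -0.55556)
T(R, Q) = -5/9
x(P) = -5/9
(245 + x(-17))² = (245 - 5/9)² = (2200/9)² = 4840000/81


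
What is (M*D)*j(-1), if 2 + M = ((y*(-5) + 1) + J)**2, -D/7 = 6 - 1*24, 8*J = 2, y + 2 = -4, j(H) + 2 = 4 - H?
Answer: 2947077/8 ≈ 3.6838e+5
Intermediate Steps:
j(H) = 2 - H (j(H) = -2 + (4 - H) = 2 - H)
y = -6 (y = -2 - 4 = -6)
J = 1/4 (J = (1/8)*2 = 1/4 ≈ 0.25000)
D = 126 (D = -7*(6 - 1*24) = -7*(6 - 24) = -7*(-18) = 126)
M = 15593/16 (M = -2 + ((-6*(-5) + 1) + 1/4)**2 = -2 + ((30 + 1) + 1/4)**2 = -2 + (31 + 1/4)**2 = -2 + (125/4)**2 = -2 + 15625/16 = 15593/16 ≈ 974.56)
(M*D)*j(-1) = ((15593/16)*126)*(2 - 1*(-1)) = 982359*(2 + 1)/8 = (982359/8)*3 = 2947077/8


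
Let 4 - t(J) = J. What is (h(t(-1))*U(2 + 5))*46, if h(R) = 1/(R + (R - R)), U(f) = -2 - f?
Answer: -414/5 ≈ -82.800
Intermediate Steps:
t(J) = 4 - J
h(R) = 1/R (h(R) = 1/(R + 0) = 1/R)
(h(t(-1))*U(2 + 5))*46 = ((-2 - (2 + 5))/(4 - 1*(-1)))*46 = ((-2 - 1*7)/(4 + 1))*46 = ((-2 - 7)/5)*46 = ((⅕)*(-9))*46 = -9/5*46 = -414/5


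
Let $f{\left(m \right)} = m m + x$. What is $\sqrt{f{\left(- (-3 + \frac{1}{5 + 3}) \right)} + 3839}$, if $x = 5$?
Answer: $\frac{\sqrt{246545}}{8} \approx 62.067$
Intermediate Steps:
$f{\left(m \right)} = 5 + m^{2}$ ($f{\left(m \right)} = m m + 5 = m^{2} + 5 = 5 + m^{2}$)
$\sqrt{f{\left(- (-3 + \frac{1}{5 + 3}) \right)} + 3839} = \sqrt{\left(5 + \left(- (-3 + \frac{1}{5 + 3})\right)^{2}\right) + 3839} = \sqrt{\left(5 + \left(- (-3 + \frac{1}{8})\right)^{2}\right) + 3839} = \sqrt{\left(5 + \left(\left(-1\right) \left(- \frac{23}{8}\right)\right)^{2}\right) + 3839} = \sqrt{\left(5 + \left(\frac{23}{8}\right)^{2}\right) + 3839} = \sqrt{\left(5 + \frac{529}{64}\right) + 3839} = \sqrt{\frac{849}{64} + 3839} = \sqrt{\frac{246545}{64}} = \frac{\sqrt{246545}}{8}$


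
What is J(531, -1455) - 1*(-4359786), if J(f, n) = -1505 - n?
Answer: 4359736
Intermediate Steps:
J(531, -1455) - 1*(-4359786) = (-1505 - 1*(-1455)) - 1*(-4359786) = (-1505 + 1455) + 4359786 = -50 + 4359786 = 4359736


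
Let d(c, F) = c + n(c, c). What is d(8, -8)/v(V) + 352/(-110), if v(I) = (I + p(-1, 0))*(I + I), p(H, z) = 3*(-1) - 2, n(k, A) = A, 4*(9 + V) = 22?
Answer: -1744/595 ≈ -2.9311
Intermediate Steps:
V = -7/2 (V = -9 + (¼)*22 = -9 + 11/2 = -7/2 ≈ -3.5000)
p(H, z) = -5 (p(H, z) = -3 - 2 = -5)
d(c, F) = 2*c (d(c, F) = c + c = 2*c)
v(I) = 2*I*(-5 + I) (v(I) = (I - 5)*(I + I) = (-5 + I)*(2*I) = 2*I*(-5 + I))
d(8, -8)/v(V) + 352/(-110) = (2*8)/((2*(-7/2)*(-5 - 7/2))) + 352/(-110) = 16/((2*(-7/2)*(-17/2))) + 352*(-1/110) = 16/(119/2) - 16/5 = 16*(2/119) - 16/5 = 32/119 - 16/5 = -1744/595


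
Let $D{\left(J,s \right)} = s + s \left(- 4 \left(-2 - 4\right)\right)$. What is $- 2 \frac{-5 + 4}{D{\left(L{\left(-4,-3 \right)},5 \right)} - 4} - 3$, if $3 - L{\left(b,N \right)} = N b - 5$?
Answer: $- \frac{361}{121} \approx -2.9835$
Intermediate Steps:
$L{\left(b,N \right)} = 8 - N b$ ($L{\left(b,N \right)} = 3 - \left(N b - 5\right) = 3 - \left(-5 + N b\right) = 8 - N b$)
$D{\left(J,s \right)} = 25 s$ ($D{\left(J,s \right)} = s + s \left(\left(-4\right) \left(-6\right)\right) = s + s 24 = s + 24 s = 25 s$)
$- 2 \frac{-5 + 4}{D{\left(L{\left(-4,-3 \right)},5 \right)} - 4} - 3 = - 2 \frac{-5 + 4}{25 \cdot 5 - 4} - 3 = - 2 \left(- \frac{1}{125 - 4}\right) - 3 = - 2 \left(- \frac{1}{121}\right) - 3 = - 2 \left(\left(-1\right) \frac{1}{121}\right) - 3 = \left(-2\right) \left(- \frac{1}{121}\right) - 3 = \frac{2}{121} - 3 = - \frac{361}{121}$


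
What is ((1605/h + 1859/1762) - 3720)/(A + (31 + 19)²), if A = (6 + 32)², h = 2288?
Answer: -7494967459/7950031232 ≈ -0.94276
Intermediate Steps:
A = 1444 (A = 38² = 1444)
((1605/h + 1859/1762) - 3720)/(A + (31 + 19)²) = ((1605/2288 + 1859/1762) - 3720)/(1444 + (31 + 19)²) = ((1605*(1/2288) + 1859*(1/1762)) - 3720)/(1444 + 50²) = ((1605/2288 + 1859/1762) - 3720)/(1444 + 2500) = (3540701/2015728 - 3720)/3944 = -7494967459/2015728*1/3944 = -7494967459/7950031232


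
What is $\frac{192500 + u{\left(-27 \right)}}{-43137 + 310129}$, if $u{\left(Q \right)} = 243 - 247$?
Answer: $\frac{12031}{16687} \approx 0.72098$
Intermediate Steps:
$u{\left(Q \right)} = -4$
$\frac{192500 + u{\left(-27 \right)}}{-43137 + 310129} = \frac{192500 - 4}{-43137 + 310129} = \frac{192496}{266992} = 192496 \cdot \frac{1}{266992} = \frac{12031}{16687}$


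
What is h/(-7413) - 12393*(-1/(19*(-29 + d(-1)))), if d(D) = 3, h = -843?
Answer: -30484289/1220674 ≈ -24.973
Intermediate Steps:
h/(-7413) - 12393*(-1/(19*(-29 + d(-1)))) = -843/(-7413) - 12393*(-1/(19*(-29 + 3))) = -843*(-1/7413) - 12393/((-19*(-26))) = 281/2471 - 12393/494 = -30484289/1220674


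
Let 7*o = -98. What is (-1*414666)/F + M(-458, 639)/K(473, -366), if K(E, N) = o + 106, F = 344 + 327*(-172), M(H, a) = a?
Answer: 18467343/1285700 ≈ 14.364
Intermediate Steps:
F = -55900 (F = 344 - 56244 = -55900)
o = -14 (o = (⅐)*(-98) = -14)
K(E, N) = 92 (K(E, N) = -14 + 106 = 92)
(-1*414666)/F + M(-458, 639)/K(473, -366) = -1*414666/(-55900) + 639/92 = -414666*(-1/55900) + 639*(1/92) = 207333/27950 + 639/92 = 18467343/1285700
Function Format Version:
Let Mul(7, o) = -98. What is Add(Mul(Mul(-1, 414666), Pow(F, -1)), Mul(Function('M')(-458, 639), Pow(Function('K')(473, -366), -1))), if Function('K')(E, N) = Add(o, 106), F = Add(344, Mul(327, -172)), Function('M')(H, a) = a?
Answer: Rational(18467343, 1285700) ≈ 14.364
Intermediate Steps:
F = -55900 (F = Add(344, -56244) = -55900)
o = -14 (o = Mul(Rational(1, 7), -98) = -14)
Function('K')(E, N) = 92 (Function('K')(E, N) = Add(-14, 106) = 92)
Add(Mul(Mul(-1, 414666), Pow(F, -1)), Mul(Function('M')(-458, 639), Pow(Function('K')(473, -366), -1))) = Add(Mul(Mul(-1, 414666), Pow(-55900, -1)), Mul(639, Pow(92, -1))) = Add(Mul(-414666, Rational(-1, 55900)), Mul(639, Rational(1, 92))) = Add(Rational(207333, 27950), Rational(639, 92)) = Rational(18467343, 1285700)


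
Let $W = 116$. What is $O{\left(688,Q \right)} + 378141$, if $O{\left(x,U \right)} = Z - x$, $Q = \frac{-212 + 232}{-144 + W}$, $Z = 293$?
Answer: $377746$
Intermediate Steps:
$Q = - \frac{5}{7}$ ($Q = \frac{-212 + 232}{-144 + 116} = \frac{20}{-28} = 20 \left(- \frac{1}{28}\right) = - \frac{5}{7} \approx -0.71429$)
$O{\left(x,U \right)} = 293 - x$
$O{\left(688,Q \right)} + 378141 = \left(293 - 688\right) + 378141 = -395 + 378141 = 377746$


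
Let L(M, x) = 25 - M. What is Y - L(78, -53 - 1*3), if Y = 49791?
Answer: 49844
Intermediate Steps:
Y - L(78, -53 - 1*3) = 49791 - (25 - 1*78) = 49791 - (25 - 78) = 49791 - 1*(-53) = 49791 + 53 = 49844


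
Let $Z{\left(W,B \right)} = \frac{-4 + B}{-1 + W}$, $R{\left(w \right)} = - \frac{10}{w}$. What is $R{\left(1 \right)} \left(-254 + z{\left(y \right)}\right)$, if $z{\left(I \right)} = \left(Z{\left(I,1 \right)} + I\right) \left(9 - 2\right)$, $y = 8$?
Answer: $2010$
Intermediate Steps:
$Z{\left(W,B \right)} = \frac{-4 + B}{-1 + W}$
$z{\left(I \right)} = - \frac{21}{-1 + I} + 7 I$ ($z{\left(I \right)} = \left(\frac{-4 + 1}{-1 + I} + I\right) \left(9 - 2\right) = \left(\frac{1}{-1 + I} \left(-3\right) + I\right) 7 = \left(- \frac{3}{-1 + I} + I\right) 7 = \left(I - \frac{3}{-1 + I}\right) 7 = - \frac{21}{-1 + I} + 7 I$)
$R{\left(1 \right)} \left(-254 + z{\left(y \right)}\right) = - \frac{10}{1} \left(-254 + \frac{7 \left(-3 + 8 \left(-1 + 8\right)\right)}{-1 + 8}\right) = \left(-10\right) 1 \left(-254 + \frac{7 \left(-3 + 8 \cdot 7\right)}{7}\right) = - 10 \left(-254 + 7 \cdot \frac{1}{7} \left(-3 + 56\right)\right) = - 10 \left(-254 + 7 \cdot \frac{1}{7} \cdot 53\right) = - 10 \left(-254 + 53\right) = \left(-10\right) \left(-201\right) = 2010$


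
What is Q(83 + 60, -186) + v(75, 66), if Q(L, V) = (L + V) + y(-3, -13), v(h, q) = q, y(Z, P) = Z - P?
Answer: 33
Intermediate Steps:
Q(L, V) = 10 + L + V (Q(L, V) = (L + V) + (-3 - 1*(-13)) = (L + V) + (-3 + 13) = (L + V) + 10 = 10 + L + V)
Q(83 + 60, -186) + v(75, 66) = (10 + (83 + 60) - 186) + 66 = (10 + 143 - 186) + 66 = -33 + 66 = 33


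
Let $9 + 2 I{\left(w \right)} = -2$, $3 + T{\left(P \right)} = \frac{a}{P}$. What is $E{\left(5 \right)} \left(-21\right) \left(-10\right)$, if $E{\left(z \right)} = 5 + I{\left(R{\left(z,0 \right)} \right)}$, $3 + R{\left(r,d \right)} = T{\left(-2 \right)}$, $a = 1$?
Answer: $-105$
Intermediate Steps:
$T{\left(P \right)} = -3 + \frac{1}{P}$ ($T{\left(P \right)} = -3 + 1 \frac{1}{P} = -3 + \frac{1}{P}$)
$R{\left(r,d \right)} = - \frac{13}{2}$ ($R{\left(r,d \right)} = -3 - \left(3 - \frac{1}{-2}\right) = -3 - \frac{7}{2} = - \frac{13}{2}$)
$I{\left(w \right)} = - \frac{11}{2}$ ($I{\left(w \right)} = - \frac{9}{2} + \frac{1}{2} \left(-2\right) = - \frac{9}{2} - 1 = - \frac{11}{2}$)
$E{\left(z \right)} = - \frac{1}{2}$ ($E{\left(z \right)} = 5 - \frac{11}{2} = - \frac{1}{2}$)
$E{\left(5 \right)} \left(-21\right) \left(-10\right) = \left(- \frac{1}{2}\right) \left(-21\right) \left(-10\right) = \frac{21}{2} \left(-10\right) = -105$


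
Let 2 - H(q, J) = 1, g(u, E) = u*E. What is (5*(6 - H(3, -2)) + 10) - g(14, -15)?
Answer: 245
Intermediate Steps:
g(u, E) = E*u
H(q, J) = 1 (H(q, J) = 2 - 1*1 = 2 - 1 = 1)
(5*(6 - H(3, -2)) + 10) - g(14, -15) = (5*(6 - 1*1) + 10) - (-15)*14 = (5*(6 - 1) + 10) - 1*(-210) = (5*5 + 10) + 210 = (25 + 10) + 210 = 35 + 210 = 245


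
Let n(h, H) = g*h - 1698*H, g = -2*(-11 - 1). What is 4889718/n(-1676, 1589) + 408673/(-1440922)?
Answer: -1360798385809/657623832502 ≈ -2.0693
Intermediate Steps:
g = 24 (g = -2*(-12) = 24)
n(h, H) = -1698*H + 24*h (n(h, H) = 24*h - 1698*H = -1698*H + 24*h)
4889718/n(-1676, 1589) + 408673/(-1440922) = 4889718/(-1698*1589 + 24*(-1676)) + 408673/(-1440922) = 4889718/(-2698122 - 40224) + 408673*(-1/1440922) = 4889718/(-2738346) - 408673/1440922 = 4889718*(-1/2738346) - 408673/1440922 = -814953/456391 - 408673/1440922 = -1360798385809/657623832502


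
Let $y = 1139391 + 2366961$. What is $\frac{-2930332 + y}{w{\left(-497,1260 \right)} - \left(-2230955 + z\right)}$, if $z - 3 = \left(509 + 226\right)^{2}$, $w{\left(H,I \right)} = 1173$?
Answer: $\frac{28801}{84595} \approx 0.34046$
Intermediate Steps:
$y = 3506352$
$z = 540228$ ($z = 3 + \left(509 + 226\right)^{2} = 3 + 735^{2} = 3 + 540225 = 540228$)
$\frac{-2930332 + y}{w{\left(-497,1260 \right)} - \left(-2230955 + z\right)} = \frac{-2930332 + 3506352}{1173 + \left(2230955 - 540228\right)} = \frac{576020}{1173 + \left(2230955 - 540228\right)} = \frac{576020}{1173 + 1690727} = \frac{576020}{1691900} = 576020 \cdot \frac{1}{1691900} = \frac{28801}{84595}$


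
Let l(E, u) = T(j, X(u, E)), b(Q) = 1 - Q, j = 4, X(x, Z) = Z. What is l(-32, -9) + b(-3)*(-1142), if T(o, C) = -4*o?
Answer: -4584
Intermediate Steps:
l(E, u) = -16 (l(E, u) = -4*4 = -16)
l(-32, -9) + b(-3)*(-1142) = -16 + (1 - 1*(-3))*(-1142) = -16 + (1 + 3)*(-1142) = -16 + 4*(-1142) = -16 - 4568 = -4584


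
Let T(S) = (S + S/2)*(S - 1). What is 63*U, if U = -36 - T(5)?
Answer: -4158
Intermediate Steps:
T(S) = 3*S*(-1 + S)/2 (T(S) = (S + S*(½))*(-1 + S) = (S + S/2)*(-1 + S) = (3*S/2)*(-1 + S) = 3*S*(-1 + S)/2)
U = -66 (U = -36 - 3*5*(-1 + 5)/2 = -36 - 3*5*4/2 = -36 - 1*30 = -36 - 30 = -66)
63*U = 63*(-66) = -4158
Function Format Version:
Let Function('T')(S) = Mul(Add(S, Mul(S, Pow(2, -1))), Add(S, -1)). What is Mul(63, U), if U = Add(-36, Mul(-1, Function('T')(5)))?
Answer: -4158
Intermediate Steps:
Function('T')(S) = Mul(Rational(3, 2), S, Add(-1, S)) (Function('T')(S) = Mul(Add(S, Mul(S, Rational(1, 2))), Add(-1, S)) = Mul(Add(S, Mul(Rational(1, 2), S)), Add(-1, S)) = Mul(Mul(Rational(3, 2), S), Add(-1, S)) = Mul(Rational(3, 2), S, Add(-1, S)))
U = -66 (U = Add(-36, Mul(-1, Mul(Rational(3, 2), 5, Add(-1, 5)))) = Add(-36, Mul(-1, Mul(Rational(3, 2), 5, 4))) = Add(-36, Mul(-1, 30)) = Add(-36, -30) = -66)
Mul(63, U) = Mul(63, -66) = -4158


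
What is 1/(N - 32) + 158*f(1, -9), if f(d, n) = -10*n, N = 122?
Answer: 1279801/90 ≈ 14220.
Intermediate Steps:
1/(N - 32) + 158*f(1, -9) = 1/(122 - 32) + 158*(-10*(-9)) = 1/90 + 158*90 = 1/90 + 14220 = 1279801/90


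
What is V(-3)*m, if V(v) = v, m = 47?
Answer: -141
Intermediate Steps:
V(-3)*m = -3*47 = -141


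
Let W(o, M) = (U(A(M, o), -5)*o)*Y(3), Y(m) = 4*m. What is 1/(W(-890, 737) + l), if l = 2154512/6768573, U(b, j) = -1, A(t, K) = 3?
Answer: 6768573/72290514152 ≈ 9.3630e-5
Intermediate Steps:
l = 2154512/6768573 (l = 2154512*(1/6768573) = 2154512/6768573 ≈ 0.31831)
W(o, M) = -12*o (W(o, M) = (-o)*(4*3) = -o*12 = -12*o)
1/(W(-890, 737) + l) = 1/(-12*(-890) + 2154512/6768573) = 1/(10680 + 2154512/6768573) = 1/(72290514152/6768573) = 6768573/72290514152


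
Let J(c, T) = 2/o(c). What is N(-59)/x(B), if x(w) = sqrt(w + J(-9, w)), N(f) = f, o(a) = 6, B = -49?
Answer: 59*I*sqrt(438)/146 ≈ 8.4574*I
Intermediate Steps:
J(c, T) = 1/3 (J(c, T) = 2/6 = 2*(1/6) = 1/3)
x(w) = sqrt(1/3 + w) (x(w) = sqrt(w + 1/3) = sqrt(1/3 + w))
N(-59)/x(B) = -59*3/sqrt(3 + 9*(-49)) = -59*3/sqrt(3 - 441) = -59*(-I*sqrt(438)/146) = -(-59)*I*sqrt(438)/146 = 59*I*sqrt(438)/146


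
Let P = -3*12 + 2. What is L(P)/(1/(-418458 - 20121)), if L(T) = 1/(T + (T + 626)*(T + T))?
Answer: 146193/13430 ≈ 10.886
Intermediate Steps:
P = -34 (P = -36 + 2 = -34)
L(T) = 1/(T + 2*T*(626 + T)) (L(T) = 1/(T + (626 + T)*(2*T)) = 1/(T + 2*T*(626 + T)))
L(P)/(1/(-418458 - 20121)) = (1/((-34)*(1253 + 2*(-34))))/(1/(-418458 - 20121)) = (-1/(34*(1253 - 68)))/(1/(-438579)) = (-1/34/1185)/(-1/438579) = -1/34*1/1185*(-438579) = -1/40290*(-438579) = 146193/13430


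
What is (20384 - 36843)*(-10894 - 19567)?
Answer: 501357599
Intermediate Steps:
(20384 - 36843)*(-10894 - 19567) = -16459*(-30461) = 501357599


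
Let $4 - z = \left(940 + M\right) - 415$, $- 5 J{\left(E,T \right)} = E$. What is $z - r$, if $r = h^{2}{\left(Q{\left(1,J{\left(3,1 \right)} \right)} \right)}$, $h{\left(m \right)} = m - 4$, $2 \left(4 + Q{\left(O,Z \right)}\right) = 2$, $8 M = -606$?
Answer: $- \frac{1977}{4} \approx -494.25$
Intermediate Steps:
$M = - \frac{303}{4}$ ($M = \frac{1}{8} \left(-606\right) = - \frac{303}{4} \approx -75.75$)
$J{\left(E,T \right)} = - \frac{E}{5}$
$Q{\left(O,Z \right)} = -3$ ($Q{\left(O,Z \right)} = -4 + \frac{1}{2} \cdot 2 = -4 + 1 = -3$)
$h{\left(m \right)} = -4 + m$
$r = 49$ ($r = \left(-4 - 3\right)^{2} = \left(-7\right)^{2} = 49$)
$z = - \frac{1781}{4}$ ($z = 4 - \left(\left(940 - \frac{303}{4}\right) - 415\right) = 4 - \left(\frac{3457}{4} - 415\right) = 4 - \frac{1797}{4} = - \frac{1781}{4} \approx -445.25$)
$z - r = - \frac{1781}{4} - 49 = - \frac{1977}{4}$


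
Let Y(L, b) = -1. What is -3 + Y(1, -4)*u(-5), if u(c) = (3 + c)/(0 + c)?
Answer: -17/5 ≈ -3.4000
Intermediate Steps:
u(c) = (3 + c)/c
-3 + Y(1, -4)*u(-5) = -3 - (3 - 5)/(-5) = -3 - (-1)*(-2)/5 = -3 - 1*⅖ = -3 - ⅖ = -17/5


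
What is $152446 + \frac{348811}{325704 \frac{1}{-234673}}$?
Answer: $- \frac{32204251819}{325704} \approx -98876.0$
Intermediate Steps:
$152446 + \frac{348811}{325704 \frac{1}{-234673}} = 152446 + \frac{348811}{325704 \left(- \frac{1}{234673}\right)} = 152446 + \frac{348811}{- \frac{325704}{234673}} = 152446 + 348811 \left(- \frac{234673}{325704}\right) = 152446 - \frac{81856523803}{325704} = - \frac{32204251819}{325704}$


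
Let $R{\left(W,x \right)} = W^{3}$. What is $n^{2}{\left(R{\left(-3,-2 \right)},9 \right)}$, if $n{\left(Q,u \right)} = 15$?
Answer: $225$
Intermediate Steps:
$n^{2}{\left(R{\left(-3,-2 \right)},9 \right)} = 15^{2} = 225$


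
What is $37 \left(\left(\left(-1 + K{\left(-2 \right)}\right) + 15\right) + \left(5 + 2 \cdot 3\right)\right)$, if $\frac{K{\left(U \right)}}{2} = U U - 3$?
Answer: $999$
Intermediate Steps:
$K{\left(U \right)} = -6 + 2 U^{2}$ ($K{\left(U \right)} = 2 \left(U U - 3\right) = 2 \left(U^{2} - 3\right) = 2 \left(-3 + U^{2}\right) = -6 + 2 U^{2}$)
$37 \left(\left(\left(-1 + K{\left(-2 \right)}\right) + 15\right) + \left(5 + 2 \cdot 3\right)\right) = 37 \left(\left(\left(-1 - \left(6 - 2 \left(-2\right)^{2}\right)\right) + 15\right) + \left(5 + 2 \cdot 3\right)\right) = 37 \left(\left(\left(-1 + \left(-6 + 2 \cdot 4\right)\right) + 15\right) + \left(5 + 6\right)\right) = 37 \left(\left(\left(-1 + \left(-6 + 8\right)\right) + 15\right) + 11\right) = 37 \left(\left(\left(-1 + 2\right) + 15\right) + 11\right) = 37 \left(\left(1 + 15\right) + 11\right) = 37 \left(16 + 11\right) = 37 \cdot 27 = 999$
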